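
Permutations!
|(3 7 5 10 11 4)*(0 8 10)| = 8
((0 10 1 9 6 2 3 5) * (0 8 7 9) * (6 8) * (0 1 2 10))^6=((2 3 5 6 10)(7 9 8))^6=(2 3 5 6 10)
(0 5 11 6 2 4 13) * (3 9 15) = [5, 1, 4, 9, 13, 11, 2, 7, 8, 15, 10, 6, 12, 0, 14, 3] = (0 5 11 6 2 4 13)(3 9 15)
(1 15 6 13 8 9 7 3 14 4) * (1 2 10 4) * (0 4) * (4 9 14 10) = [9, 15, 4, 10, 2, 5, 13, 3, 14, 7, 0, 11, 12, 8, 1, 6] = (0 9 7 3 10)(1 15 6 13 8 14)(2 4)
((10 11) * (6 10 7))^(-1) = (6 7 11 10)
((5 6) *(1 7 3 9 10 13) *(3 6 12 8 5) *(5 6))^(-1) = (1 13 10 9 3 6 8 12 5 7)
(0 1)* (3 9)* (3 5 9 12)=[1, 0, 2, 12, 4, 9, 6, 7, 8, 5, 10, 11, 3]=(0 1)(3 12)(5 9)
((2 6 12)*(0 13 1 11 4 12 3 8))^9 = (0 8 3 6 2 12 4 11 1 13)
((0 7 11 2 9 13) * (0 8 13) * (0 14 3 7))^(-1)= (2 11 7 3 14 9)(8 13)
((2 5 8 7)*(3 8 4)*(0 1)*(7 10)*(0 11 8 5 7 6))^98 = ((0 1 11 8 10 6)(2 7)(3 5 4))^98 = (0 11 10)(1 8 6)(3 4 5)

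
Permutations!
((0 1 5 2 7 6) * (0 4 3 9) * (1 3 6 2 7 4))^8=(0 9 3)(1 7 4)(2 6 5)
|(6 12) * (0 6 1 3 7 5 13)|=|(0 6 12 1 3 7 5 13)|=8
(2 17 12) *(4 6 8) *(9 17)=[0, 1, 9, 3, 6, 5, 8, 7, 4, 17, 10, 11, 2, 13, 14, 15, 16, 12]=(2 9 17 12)(4 6 8)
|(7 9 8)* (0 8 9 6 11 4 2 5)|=8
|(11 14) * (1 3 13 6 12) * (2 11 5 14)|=10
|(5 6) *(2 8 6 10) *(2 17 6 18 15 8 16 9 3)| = 12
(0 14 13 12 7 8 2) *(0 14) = (2 14 13 12 7 8) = [0, 1, 14, 3, 4, 5, 6, 8, 2, 9, 10, 11, 7, 12, 13]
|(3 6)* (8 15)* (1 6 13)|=4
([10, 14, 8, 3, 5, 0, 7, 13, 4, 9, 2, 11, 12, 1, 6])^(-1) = [5, 13, 10, 3, 8, 4, 14, 6, 2, 9, 0, 11, 12, 7, 1]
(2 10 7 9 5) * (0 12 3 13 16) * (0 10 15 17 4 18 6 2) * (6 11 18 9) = (0 12 3 13 16 10 7 6 2 15 17 4 9 5)(11 18) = [12, 1, 15, 13, 9, 0, 2, 6, 8, 5, 7, 18, 3, 16, 14, 17, 10, 4, 11]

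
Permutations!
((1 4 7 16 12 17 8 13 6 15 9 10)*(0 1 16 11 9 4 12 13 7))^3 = (0 17 11 16 15 1 8 9 13 4 12 7 10 6)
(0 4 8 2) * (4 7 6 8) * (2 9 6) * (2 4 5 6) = [7, 1, 0, 3, 5, 6, 8, 4, 9, 2] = (0 7 4 5 6 8 9 2)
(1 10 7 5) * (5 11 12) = (1 10 7 11 12 5) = [0, 10, 2, 3, 4, 1, 6, 11, 8, 9, 7, 12, 5]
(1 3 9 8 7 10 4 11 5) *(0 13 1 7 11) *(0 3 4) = (0 13 1 4 3 9 8 11 5 7 10) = [13, 4, 2, 9, 3, 7, 6, 10, 11, 8, 0, 5, 12, 1]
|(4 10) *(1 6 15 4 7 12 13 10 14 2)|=12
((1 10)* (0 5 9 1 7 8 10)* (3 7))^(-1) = (0 1 9 5)(3 10 8 7)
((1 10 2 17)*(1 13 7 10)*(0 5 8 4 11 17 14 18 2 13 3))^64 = (0 5 8 4 11 17 3)(2 14 18)(7 10 13)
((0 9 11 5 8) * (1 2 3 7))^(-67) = (0 5 9 8 11)(1 2 3 7)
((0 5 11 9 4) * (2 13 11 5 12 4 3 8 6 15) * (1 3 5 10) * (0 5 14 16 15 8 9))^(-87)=(0 2 14 1 4 11 15 9 10 12 13 16 3 5)(6 8)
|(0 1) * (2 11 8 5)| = 4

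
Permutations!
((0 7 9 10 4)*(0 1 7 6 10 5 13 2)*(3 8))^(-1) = ((0 6 10 4 1 7 9 5 13 2)(3 8))^(-1) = (0 2 13 5 9 7 1 4 10 6)(3 8)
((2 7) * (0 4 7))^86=(0 7)(2 4)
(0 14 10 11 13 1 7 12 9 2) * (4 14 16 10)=[16, 7, 0, 3, 14, 5, 6, 12, 8, 2, 11, 13, 9, 1, 4, 15, 10]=(0 16 10 11 13 1 7 12 9 2)(4 14)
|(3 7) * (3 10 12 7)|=3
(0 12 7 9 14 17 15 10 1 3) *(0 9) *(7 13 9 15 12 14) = (0 14 17 12 13 9 7)(1 3 15 10) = [14, 3, 2, 15, 4, 5, 6, 0, 8, 7, 1, 11, 13, 9, 17, 10, 16, 12]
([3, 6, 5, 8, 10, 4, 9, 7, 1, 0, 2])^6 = [0, 1, 4, 3, 2, 10, 6, 7, 8, 9, 5]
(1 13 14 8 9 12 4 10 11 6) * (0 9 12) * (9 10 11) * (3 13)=[10, 3, 2, 13, 11, 5, 1, 7, 12, 0, 9, 6, 4, 14, 8]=(0 10 9)(1 3 13 14 8 12 4 11 6)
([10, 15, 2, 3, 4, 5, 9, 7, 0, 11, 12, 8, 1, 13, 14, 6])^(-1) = [8, 12, 2, 3, 4, 5, 15, 7, 11, 6, 0, 9, 10, 13, 14, 1]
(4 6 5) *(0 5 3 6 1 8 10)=(0 5 4 1 8 10)(3 6)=[5, 8, 2, 6, 1, 4, 3, 7, 10, 9, 0]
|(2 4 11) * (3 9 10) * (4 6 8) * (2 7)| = 6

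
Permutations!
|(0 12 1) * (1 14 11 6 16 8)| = 8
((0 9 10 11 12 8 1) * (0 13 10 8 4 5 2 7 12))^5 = ((0 9 8 1 13 10 11)(2 7 12 4 5))^5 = (0 10 1 9 11 13 8)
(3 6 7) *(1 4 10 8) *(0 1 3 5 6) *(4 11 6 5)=(0 1 11 6 7 4 10 8 3)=[1, 11, 2, 0, 10, 5, 7, 4, 3, 9, 8, 6]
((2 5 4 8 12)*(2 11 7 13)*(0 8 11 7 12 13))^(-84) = (0 11 2)(4 13 7)(5 8 12)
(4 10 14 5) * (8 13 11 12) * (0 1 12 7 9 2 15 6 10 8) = (0 1 12)(2 15 6 10 14 5 4 8 13 11 7 9) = [1, 12, 15, 3, 8, 4, 10, 9, 13, 2, 14, 7, 0, 11, 5, 6]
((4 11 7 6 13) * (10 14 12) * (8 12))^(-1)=((4 11 7 6 13)(8 12 10 14))^(-1)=(4 13 6 7 11)(8 14 10 12)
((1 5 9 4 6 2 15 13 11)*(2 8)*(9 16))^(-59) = ((1 5 16 9 4 6 8 2 15 13 11))^(-59) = (1 2 9 11 8 16 13 6 5 15 4)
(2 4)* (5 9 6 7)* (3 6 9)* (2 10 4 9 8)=(2 9 8)(3 6 7 5)(4 10)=[0, 1, 9, 6, 10, 3, 7, 5, 2, 8, 4]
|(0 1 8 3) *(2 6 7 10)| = 4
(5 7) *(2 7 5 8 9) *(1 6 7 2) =(1 6 7 8 9) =[0, 6, 2, 3, 4, 5, 7, 8, 9, 1]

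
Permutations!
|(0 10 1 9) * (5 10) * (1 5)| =6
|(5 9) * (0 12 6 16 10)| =10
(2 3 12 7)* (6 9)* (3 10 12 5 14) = (2 10 12 7)(3 5 14)(6 9) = [0, 1, 10, 5, 4, 14, 9, 2, 8, 6, 12, 11, 7, 13, 3]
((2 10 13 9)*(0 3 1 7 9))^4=(0 9)(1 10)(2 3)(7 13)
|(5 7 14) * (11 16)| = 6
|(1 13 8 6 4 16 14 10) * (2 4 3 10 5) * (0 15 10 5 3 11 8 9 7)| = 42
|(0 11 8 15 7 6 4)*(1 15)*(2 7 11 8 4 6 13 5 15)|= |(0 8 1 2 7 13 5 15 11 4)|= 10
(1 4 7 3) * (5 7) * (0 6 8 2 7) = (0 6 8 2 7 3 1 4 5) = [6, 4, 7, 1, 5, 0, 8, 3, 2]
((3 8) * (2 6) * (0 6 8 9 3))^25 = (0 6 2 8)(3 9) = ((0 6 2 8)(3 9))^25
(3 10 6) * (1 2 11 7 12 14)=(1 2 11 7 12 14)(3 10 6)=[0, 2, 11, 10, 4, 5, 3, 12, 8, 9, 6, 7, 14, 13, 1]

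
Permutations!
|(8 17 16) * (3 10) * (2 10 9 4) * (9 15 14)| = 21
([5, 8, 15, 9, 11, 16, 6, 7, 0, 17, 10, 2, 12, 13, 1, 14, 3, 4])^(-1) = (0 8 1 14 15 2 11 4 17 9 3 16 5)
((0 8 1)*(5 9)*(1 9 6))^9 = ((0 8 9 5 6 1))^9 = (0 5)(1 9)(6 8)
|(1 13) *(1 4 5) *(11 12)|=4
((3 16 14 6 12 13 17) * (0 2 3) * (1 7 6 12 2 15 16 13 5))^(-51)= ((0 15 16 14 12 5 1 7 6 2 3 13 17))^(-51)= (0 15 16 14 12 5 1 7 6 2 3 13 17)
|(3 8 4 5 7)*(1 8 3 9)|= 6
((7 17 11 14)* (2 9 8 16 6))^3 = ((2 9 8 16 6)(7 17 11 14))^3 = (2 16 9 6 8)(7 14 11 17)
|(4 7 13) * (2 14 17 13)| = |(2 14 17 13 4 7)| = 6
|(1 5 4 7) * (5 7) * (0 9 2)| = 6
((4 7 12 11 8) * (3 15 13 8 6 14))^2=(3 13 4 12 6)(7 11 14 15 8)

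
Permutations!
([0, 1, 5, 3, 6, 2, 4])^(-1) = [0, 1, 5, 3, 6, 2, 4]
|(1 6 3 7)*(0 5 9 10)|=4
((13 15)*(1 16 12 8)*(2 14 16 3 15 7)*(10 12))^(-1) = ((1 3 15 13 7 2 14 16 10 12 8))^(-1) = (1 8 12 10 16 14 2 7 13 15 3)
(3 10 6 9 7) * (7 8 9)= (3 10 6 7)(8 9)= [0, 1, 2, 10, 4, 5, 7, 3, 9, 8, 6]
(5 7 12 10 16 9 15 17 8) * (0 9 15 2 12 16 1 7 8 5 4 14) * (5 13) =(0 9 2 12 10 1 7 16 15 17 13 5 8 4 14) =[9, 7, 12, 3, 14, 8, 6, 16, 4, 2, 1, 11, 10, 5, 0, 17, 15, 13]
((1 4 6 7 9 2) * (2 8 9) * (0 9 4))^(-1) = ((0 9 8 4 6 7 2 1))^(-1) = (0 1 2 7 6 4 8 9)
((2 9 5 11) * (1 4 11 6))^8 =((1 4 11 2 9 5 6))^8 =(1 4 11 2 9 5 6)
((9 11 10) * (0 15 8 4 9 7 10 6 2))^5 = (0 11 8 2 9 15 6 4)(7 10)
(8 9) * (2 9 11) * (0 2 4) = (0 2 9 8 11 4) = [2, 1, 9, 3, 0, 5, 6, 7, 11, 8, 10, 4]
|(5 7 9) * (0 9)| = 4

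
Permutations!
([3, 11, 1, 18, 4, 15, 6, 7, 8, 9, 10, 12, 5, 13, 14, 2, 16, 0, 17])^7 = [17, 11, 1, 0, 4, 15, 6, 7, 8, 9, 10, 12, 5, 13, 14, 2, 16, 18, 3]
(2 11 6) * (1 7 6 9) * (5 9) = [0, 7, 11, 3, 4, 9, 2, 6, 8, 1, 10, 5] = (1 7 6 2 11 5 9)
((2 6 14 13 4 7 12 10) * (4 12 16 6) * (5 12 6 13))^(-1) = (2 10 12 5 14 6 13 16 7 4)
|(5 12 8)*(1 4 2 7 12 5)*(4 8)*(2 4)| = 6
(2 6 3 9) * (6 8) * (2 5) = [0, 1, 8, 9, 4, 2, 3, 7, 6, 5] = (2 8 6 3 9 5)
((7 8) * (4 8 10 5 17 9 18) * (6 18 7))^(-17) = (4 18 6 8)(5 7 17 10 9)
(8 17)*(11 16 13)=[0, 1, 2, 3, 4, 5, 6, 7, 17, 9, 10, 16, 12, 11, 14, 15, 13, 8]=(8 17)(11 16 13)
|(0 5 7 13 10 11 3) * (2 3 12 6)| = 10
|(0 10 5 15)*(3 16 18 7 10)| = 8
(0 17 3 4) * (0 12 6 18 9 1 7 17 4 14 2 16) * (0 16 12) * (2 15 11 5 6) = (0 4)(1 7 17 3 14 15 11 5 6 18 9)(2 12) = [4, 7, 12, 14, 0, 6, 18, 17, 8, 1, 10, 5, 2, 13, 15, 11, 16, 3, 9]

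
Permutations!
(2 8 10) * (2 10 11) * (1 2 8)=[0, 2, 1, 3, 4, 5, 6, 7, 11, 9, 10, 8]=(1 2)(8 11)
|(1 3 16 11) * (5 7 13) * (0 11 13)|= 8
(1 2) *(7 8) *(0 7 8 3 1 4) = [7, 2, 4, 1, 0, 5, 6, 3, 8] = (8)(0 7 3 1 2 4)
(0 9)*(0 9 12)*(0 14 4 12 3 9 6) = [3, 1, 2, 9, 12, 5, 0, 7, 8, 6, 10, 11, 14, 13, 4] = (0 3 9 6)(4 12 14)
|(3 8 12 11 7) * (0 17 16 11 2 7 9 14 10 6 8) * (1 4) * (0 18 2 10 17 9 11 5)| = 12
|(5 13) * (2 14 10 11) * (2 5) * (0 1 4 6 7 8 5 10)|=|(0 1 4 6 7 8 5 13 2 14)(10 11)|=10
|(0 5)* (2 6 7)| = 6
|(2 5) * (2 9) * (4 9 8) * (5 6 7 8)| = 6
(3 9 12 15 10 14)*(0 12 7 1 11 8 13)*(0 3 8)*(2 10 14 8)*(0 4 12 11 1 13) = [11, 1, 10, 9, 12, 5, 6, 13, 0, 7, 8, 4, 15, 3, 2, 14] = (0 11 4 12 15 14 2 10 8)(3 9 7 13)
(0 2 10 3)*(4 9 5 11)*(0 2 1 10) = [1, 10, 0, 2, 9, 11, 6, 7, 8, 5, 3, 4] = (0 1 10 3 2)(4 9 5 11)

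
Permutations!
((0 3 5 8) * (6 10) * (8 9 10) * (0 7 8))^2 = (0 5 10)(3 9 6)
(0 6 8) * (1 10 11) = (0 6 8)(1 10 11) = [6, 10, 2, 3, 4, 5, 8, 7, 0, 9, 11, 1]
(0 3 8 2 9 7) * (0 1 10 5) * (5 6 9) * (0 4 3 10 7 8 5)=(0 10 6 9 8 2)(1 7)(3 5 4)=[10, 7, 0, 5, 3, 4, 9, 1, 2, 8, 6]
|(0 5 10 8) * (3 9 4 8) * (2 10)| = 8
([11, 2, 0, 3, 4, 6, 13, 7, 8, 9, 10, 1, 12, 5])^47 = [2, 11, 1, 3, 4, 13, 5, 7, 8, 9, 10, 0, 12, 6]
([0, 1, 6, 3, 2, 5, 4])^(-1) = (2 4 6)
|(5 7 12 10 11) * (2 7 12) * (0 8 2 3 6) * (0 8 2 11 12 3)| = |(0 2 7)(3 6 8 11 5)(10 12)| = 30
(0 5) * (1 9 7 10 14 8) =[5, 9, 2, 3, 4, 0, 6, 10, 1, 7, 14, 11, 12, 13, 8] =(0 5)(1 9 7 10 14 8)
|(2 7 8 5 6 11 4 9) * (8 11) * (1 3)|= 30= |(1 3)(2 7 11 4 9)(5 6 8)|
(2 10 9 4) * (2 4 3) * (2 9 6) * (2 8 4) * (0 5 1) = (0 5 1)(2 10 6 8 4)(3 9) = [5, 0, 10, 9, 2, 1, 8, 7, 4, 3, 6]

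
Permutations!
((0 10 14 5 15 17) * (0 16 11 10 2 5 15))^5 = (0 5 2)(10 11 16 17 15 14)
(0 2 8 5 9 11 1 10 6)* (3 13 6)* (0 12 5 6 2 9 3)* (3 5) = (0 9 11 1 10)(2 8 6 12 3 13) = [9, 10, 8, 13, 4, 5, 12, 7, 6, 11, 0, 1, 3, 2]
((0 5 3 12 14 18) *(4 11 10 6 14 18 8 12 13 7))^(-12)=(0 5 3 13 7 4 11 10 6 14 8 12 18)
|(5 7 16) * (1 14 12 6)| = 12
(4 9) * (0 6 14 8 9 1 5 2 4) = (0 6 14 8 9)(1 5 2 4) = [6, 5, 4, 3, 1, 2, 14, 7, 9, 0, 10, 11, 12, 13, 8]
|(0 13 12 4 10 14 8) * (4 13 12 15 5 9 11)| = |(0 12 13 15 5 9 11 4 10 14 8)| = 11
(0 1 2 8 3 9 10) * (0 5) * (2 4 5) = [1, 4, 8, 9, 5, 0, 6, 7, 3, 10, 2] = (0 1 4 5)(2 8 3 9 10)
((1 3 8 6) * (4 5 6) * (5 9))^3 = (1 4 6 8 5 3 9)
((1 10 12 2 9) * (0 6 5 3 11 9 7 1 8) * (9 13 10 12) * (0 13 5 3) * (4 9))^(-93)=(0 3 5 6 11)(1 7 2 12)(4 8 10 9 13)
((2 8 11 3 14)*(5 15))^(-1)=(2 14 3 11 8)(5 15)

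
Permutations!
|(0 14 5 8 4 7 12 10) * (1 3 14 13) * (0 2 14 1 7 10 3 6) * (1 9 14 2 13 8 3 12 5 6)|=11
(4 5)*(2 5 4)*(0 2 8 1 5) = (0 2)(1 5 8) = [2, 5, 0, 3, 4, 8, 6, 7, 1]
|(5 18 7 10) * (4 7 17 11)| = 7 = |(4 7 10 5 18 17 11)|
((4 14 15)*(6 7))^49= (4 14 15)(6 7)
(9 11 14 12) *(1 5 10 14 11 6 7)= (1 5 10 14 12 9 6 7)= [0, 5, 2, 3, 4, 10, 7, 1, 8, 6, 14, 11, 9, 13, 12]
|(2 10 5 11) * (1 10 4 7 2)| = 12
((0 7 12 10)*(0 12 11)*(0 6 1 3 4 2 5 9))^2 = (12)(0 11 1 4 5)(2 9 7 6 3)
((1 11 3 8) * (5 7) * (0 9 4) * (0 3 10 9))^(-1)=(1 8 3 4 9 10 11)(5 7)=((1 11 10 9 4 3 8)(5 7))^(-1)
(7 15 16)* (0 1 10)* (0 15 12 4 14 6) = [1, 10, 2, 3, 14, 5, 0, 12, 8, 9, 15, 11, 4, 13, 6, 16, 7] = (0 1 10 15 16 7 12 4 14 6)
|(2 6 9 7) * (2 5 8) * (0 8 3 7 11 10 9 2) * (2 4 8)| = 15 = |(0 2 6 4 8)(3 7 5)(9 11 10)|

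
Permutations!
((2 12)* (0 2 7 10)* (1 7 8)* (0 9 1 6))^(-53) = ((0 2 12 8 6)(1 7 10 9))^(-53) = (0 12 6 2 8)(1 9 10 7)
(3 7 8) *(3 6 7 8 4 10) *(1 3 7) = (1 3 8 6)(4 10 7) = [0, 3, 2, 8, 10, 5, 1, 4, 6, 9, 7]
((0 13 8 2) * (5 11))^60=(13)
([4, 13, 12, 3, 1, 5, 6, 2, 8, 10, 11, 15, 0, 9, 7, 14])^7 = [15, 7, 10, 3, 14, 5, 6, 9, 8, 12, 0, 4, 11, 2, 13, 1]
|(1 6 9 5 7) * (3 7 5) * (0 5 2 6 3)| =|(0 5 2 6 9)(1 3 7)| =15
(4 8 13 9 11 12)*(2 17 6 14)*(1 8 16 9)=(1 8 13)(2 17 6 14)(4 16 9 11 12)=[0, 8, 17, 3, 16, 5, 14, 7, 13, 11, 10, 12, 4, 1, 2, 15, 9, 6]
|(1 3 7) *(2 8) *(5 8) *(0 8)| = |(0 8 2 5)(1 3 7)| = 12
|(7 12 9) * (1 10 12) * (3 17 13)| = 15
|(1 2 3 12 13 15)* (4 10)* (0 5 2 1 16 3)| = |(0 5 2)(3 12 13 15 16)(4 10)| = 30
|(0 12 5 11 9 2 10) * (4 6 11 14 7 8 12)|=|(0 4 6 11 9 2 10)(5 14 7 8 12)|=35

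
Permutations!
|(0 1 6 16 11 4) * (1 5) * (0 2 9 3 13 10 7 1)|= |(0 5)(1 6 16 11 4 2 9 3 13 10 7)|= 22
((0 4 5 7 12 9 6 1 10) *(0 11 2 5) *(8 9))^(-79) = ((0 4)(1 10 11 2 5 7 12 8 9 6))^(-79) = (0 4)(1 10 11 2 5 7 12 8 9 6)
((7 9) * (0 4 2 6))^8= (9)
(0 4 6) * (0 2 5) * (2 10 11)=[4, 1, 5, 3, 6, 0, 10, 7, 8, 9, 11, 2]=(0 4 6 10 11 2 5)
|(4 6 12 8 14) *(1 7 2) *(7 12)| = 8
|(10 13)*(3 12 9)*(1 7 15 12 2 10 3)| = |(1 7 15 12 9)(2 10 13 3)| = 20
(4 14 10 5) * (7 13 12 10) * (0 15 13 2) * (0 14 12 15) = (2 14 7)(4 12 10 5)(13 15) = [0, 1, 14, 3, 12, 4, 6, 2, 8, 9, 5, 11, 10, 15, 7, 13]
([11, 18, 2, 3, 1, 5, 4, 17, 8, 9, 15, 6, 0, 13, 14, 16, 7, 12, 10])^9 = [7, 11, 2, 3, 0, 5, 12, 10, 8, 9, 4, 17, 16, 13, 14, 1, 18, 15, 6]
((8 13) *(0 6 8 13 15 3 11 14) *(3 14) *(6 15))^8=((0 15 14)(3 11)(6 8))^8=(0 14 15)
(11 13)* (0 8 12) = (0 8 12)(11 13) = [8, 1, 2, 3, 4, 5, 6, 7, 12, 9, 10, 13, 0, 11]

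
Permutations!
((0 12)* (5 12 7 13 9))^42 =(13)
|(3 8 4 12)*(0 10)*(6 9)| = 4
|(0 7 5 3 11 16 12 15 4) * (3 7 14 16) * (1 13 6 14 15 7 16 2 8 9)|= |(0 15 4)(1 13 6 14 2 8 9)(3 11)(5 16 12 7)|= 84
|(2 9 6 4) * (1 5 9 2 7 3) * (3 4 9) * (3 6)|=|(1 5 6 9 3)(4 7)|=10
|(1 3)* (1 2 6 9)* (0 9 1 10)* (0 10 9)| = |(10)(1 3 2 6)| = 4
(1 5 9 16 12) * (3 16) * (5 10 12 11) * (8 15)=(1 10 12)(3 16 11 5 9)(8 15)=[0, 10, 2, 16, 4, 9, 6, 7, 15, 3, 12, 5, 1, 13, 14, 8, 11]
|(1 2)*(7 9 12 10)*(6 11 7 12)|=|(1 2)(6 11 7 9)(10 12)|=4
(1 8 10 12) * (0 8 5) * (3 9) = [8, 5, 2, 9, 4, 0, 6, 7, 10, 3, 12, 11, 1] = (0 8 10 12 1 5)(3 9)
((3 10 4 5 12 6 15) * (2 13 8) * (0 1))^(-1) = ((0 1)(2 13 8)(3 10 4 5 12 6 15))^(-1) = (0 1)(2 8 13)(3 15 6 12 5 4 10)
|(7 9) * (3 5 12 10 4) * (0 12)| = |(0 12 10 4 3 5)(7 9)| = 6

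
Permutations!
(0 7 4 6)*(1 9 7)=(0 1 9 7 4 6)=[1, 9, 2, 3, 6, 5, 0, 4, 8, 7]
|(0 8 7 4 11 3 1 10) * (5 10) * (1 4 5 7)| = 6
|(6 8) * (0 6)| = |(0 6 8)| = 3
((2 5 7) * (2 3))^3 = ((2 5 7 3))^3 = (2 3 7 5)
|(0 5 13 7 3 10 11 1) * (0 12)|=|(0 5 13 7 3 10 11 1 12)|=9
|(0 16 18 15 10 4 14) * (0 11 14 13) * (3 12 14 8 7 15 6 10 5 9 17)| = 70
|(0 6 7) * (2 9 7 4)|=|(0 6 4 2 9 7)|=6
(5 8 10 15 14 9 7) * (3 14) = (3 14 9 7 5 8 10 15) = [0, 1, 2, 14, 4, 8, 6, 5, 10, 7, 15, 11, 12, 13, 9, 3]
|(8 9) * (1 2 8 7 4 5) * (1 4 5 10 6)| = |(1 2 8 9 7 5 4 10 6)| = 9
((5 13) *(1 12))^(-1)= ((1 12)(5 13))^(-1)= (1 12)(5 13)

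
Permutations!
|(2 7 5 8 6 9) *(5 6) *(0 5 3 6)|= 8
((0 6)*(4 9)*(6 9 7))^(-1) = ((0 9 4 7 6))^(-1) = (0 6 7 4 9)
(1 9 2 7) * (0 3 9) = [3, 0, 7, 9, 4, 5, 6, 1, 8, 2] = (0 3 9 2 7 1)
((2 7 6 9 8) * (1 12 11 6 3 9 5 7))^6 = (1 3 11 8 5)(2 7 12 9 6) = ((1 12 11 6 5 7 3 9 8 2))^6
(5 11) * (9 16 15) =(5 11)(9 16 15) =[0, 1, 2, 3, 4, 11, 6, 7, 8, 16, 10, 5, 12, 13, 14, 9, 15]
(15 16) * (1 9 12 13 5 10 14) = [0, 9, 2, 3, 4, 10, 6, 7, 8, 12, 14, 11, 13, 5, 1, 16, 15] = (1 9 12 13 5 10 14)(15 16)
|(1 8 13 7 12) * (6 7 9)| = 7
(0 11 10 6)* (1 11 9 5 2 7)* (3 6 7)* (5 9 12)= [12, 11, 3, 6, 4, 2, 0, 1, 8, 9, 7, 10, 5]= (0 12 5 2 3 6)(1 11 10 7)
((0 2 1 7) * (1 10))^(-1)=(0 7 1 10 2)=((0 2 10 1 7))^(-1)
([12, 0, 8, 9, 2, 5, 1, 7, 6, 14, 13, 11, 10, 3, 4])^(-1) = (0 1 6 8 2 4 14 9 3 13 10 12)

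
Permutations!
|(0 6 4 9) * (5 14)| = |(0 6 4 9)(5 14)| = 4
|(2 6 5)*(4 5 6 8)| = |(2 8 4 5)| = 4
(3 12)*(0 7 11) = (0 7 11)(3 12) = [7, 1, 2, 12, 4, 5, 6, 11, 8, 9, 10, 0, 3]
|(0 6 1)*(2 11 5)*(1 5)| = 6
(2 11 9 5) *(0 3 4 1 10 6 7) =(0 3 4 1 10 6 7)(2 11 9 5) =[3, 10, 11, 4, 1, 2, 7, 0, 8, 5, 6, 9]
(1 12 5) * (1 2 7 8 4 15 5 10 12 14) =(1 14)(2 7 8 4 15 5)(10 12) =[0, 14, 7, 3, 15, 2, 6, 8, 4, 9, 12, 11, 10, 13, 1, 5]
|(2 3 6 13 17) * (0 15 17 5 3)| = |(0 15 17 2)(3 6 13 5)| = 4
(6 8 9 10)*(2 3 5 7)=[0, 1, 3, 5, 4, 7, 8, 2, 9, 10, 6]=(2 3 5 7)(6 8 9 10)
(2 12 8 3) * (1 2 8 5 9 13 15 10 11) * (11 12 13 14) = (1 2 13 15 10 12 5 9 14 11)(3 8) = [0, 2, 13, 8, 4, 9, 6, 7, 3, 14, 12, 1, 5, 15, 11, 10]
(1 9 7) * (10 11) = (1 9 7)(10 11) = [0, 9, 2, 3, 4, 5, 6, 1, 8, 7, 11, 10]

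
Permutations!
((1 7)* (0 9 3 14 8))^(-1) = ((0 9 3 14 8)(1 7))^(-1) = (0 8 14 3 9)(1 7)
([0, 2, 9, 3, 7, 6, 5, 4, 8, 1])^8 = (1 9 2)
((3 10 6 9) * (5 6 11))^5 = (3 9 6 5 11 10)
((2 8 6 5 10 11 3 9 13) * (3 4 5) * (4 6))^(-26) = ((2 8 4 5 10 11 6 3 9 13))^(-26) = (2 10 9 4 6)(3 8 11 13 5)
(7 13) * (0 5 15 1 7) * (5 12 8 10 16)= (0 12 8 10 16 5 15 1 7 13)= [12, 7, 2, 3, 4, 15, 6, 13, 10, 9, 16, 11, 8, 0, 14, 1, 5]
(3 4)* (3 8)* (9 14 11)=(3 4 8)(9 14 11)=[0, 1, 2, 4, 8, 5, 6, 7, 3, 14, 10, 9, 12, 13, 11]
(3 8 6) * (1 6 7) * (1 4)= (1 6 3 8 7 4)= [0, 6, 2, 8, 1, 5, 3, 4, 7]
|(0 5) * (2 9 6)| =6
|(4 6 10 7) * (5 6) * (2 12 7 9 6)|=|(2 12 7 4 5)(6 10 9)|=15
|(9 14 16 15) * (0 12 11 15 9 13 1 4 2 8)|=9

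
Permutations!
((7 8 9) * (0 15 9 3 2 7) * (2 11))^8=((0 15 9)(2 7 8 3 11))^8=(0 9 15)(2 3 7 11 8)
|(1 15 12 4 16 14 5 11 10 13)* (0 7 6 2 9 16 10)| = 18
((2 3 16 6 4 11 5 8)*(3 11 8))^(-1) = ((2 11 5 3 16 6 4 8))^(-1) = (2 8 4 6 16 3 5 11)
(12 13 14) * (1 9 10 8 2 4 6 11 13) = (1 9 10 8 2 4 6 11 13 14 12) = [0, 9, 4, 3, 6, 5, 11, 7, 2, 10, 8, 13, 1, 14, 12]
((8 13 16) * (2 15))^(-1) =(2 15)(8 16 13)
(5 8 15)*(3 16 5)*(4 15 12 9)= [0, 1, 2, 16, 15, 8, 6, 7, 12, 4, 10, 11, 9, 13, 14, 3, 5]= (3 16 5 8 12 9 4 15)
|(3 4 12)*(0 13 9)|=|(0 13 9)(3 4 12)|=3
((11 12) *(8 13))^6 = ((8 13)(11 12))^6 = (13)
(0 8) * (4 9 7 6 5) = (0 8)(4 9 7 6 5) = [8, 1, 2, 3, 9, 4, 5, 6, 0, 7]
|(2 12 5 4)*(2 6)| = 5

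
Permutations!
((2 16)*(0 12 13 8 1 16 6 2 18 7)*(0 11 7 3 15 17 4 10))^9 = ((0 12 13 8 1 16 18 3 15 17 4 10)(2 6)(7 11))^9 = (0 17 18 8)(1 12 4 3)(2 6)(7 11)(10 15 16 13)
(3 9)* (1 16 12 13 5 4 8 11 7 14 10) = [0, 16, 2, 9, 8, 4, 6, 14, 11, 3, 1, 7, 13, 5, 10, 15, 12] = (1 16 12 13 5 4 8 11 7 14 10)(3 9)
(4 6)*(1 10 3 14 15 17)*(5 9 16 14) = (1 10 3 5 9 16 14 15 17)(4 6) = [0, 10, 2, 5, 6, 9, 4, 7, 8, 16, 3, 11, 12, 13, 15, 17, 14, 1]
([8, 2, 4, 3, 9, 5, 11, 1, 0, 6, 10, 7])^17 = (0 8)(1 9 7 4 11 2 6)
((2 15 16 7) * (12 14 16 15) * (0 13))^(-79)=(0 13)(2 12 14 16 7)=((0 13)(2 12 14 16 7))^(-79)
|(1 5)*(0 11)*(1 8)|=6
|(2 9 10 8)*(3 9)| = 5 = |(2 3 9 10 8)|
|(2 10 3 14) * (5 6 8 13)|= |(2 10 3 14)(5 6 8 13)|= 4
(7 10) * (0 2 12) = (0 2 12)(7 10) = [2, 1, 12, 3, 4, 5, 6, 10, 8, 9, 7, 11, 0]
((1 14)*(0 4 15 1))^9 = ((0 4 15 1 14))^9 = (0 14 1 15 4)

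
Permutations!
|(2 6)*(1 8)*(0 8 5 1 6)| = 4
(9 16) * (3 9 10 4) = (3 9 16 10 4) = [0, 1, 2, 9, 3, 5, 6, 7, 8, 16, 4, 11, 12, 13, 14, 15, 10]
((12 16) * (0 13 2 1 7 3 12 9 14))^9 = (0 14 9 16 12 3 7 1 2 13) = ((0 13 2 1 7 3 12 16 9 14))^9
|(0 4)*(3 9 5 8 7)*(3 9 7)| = |(0 4)(3 7 9 5 8)| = 10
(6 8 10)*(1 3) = (1 3)(6 8 10) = [0, 3, 2, 1, 4, 5, 8, 7, 10, 9, 6]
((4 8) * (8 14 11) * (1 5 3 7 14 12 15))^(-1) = (1 15 12 4 8 11 14 7 3 5)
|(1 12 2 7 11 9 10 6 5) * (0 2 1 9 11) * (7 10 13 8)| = 18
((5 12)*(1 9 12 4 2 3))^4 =(1 4 9 2 12 3 5)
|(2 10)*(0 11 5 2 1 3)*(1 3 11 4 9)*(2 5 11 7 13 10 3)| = 9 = |(0 4 9 1 7 13 10 2 3)|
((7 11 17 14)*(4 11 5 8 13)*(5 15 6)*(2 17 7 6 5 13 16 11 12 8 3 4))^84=(2 13 6 14 17)(3 8 7)(4 16 15)(5 12 11)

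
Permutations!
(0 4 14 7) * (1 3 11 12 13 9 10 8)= [4, 3, 2, 11, 14, 5, 6, 0, 1, 10, 8, 12, 13, 9, 7]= (0 4 14 7)(1 3 11 12 13 9 10 8)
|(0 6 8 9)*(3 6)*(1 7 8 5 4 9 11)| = 12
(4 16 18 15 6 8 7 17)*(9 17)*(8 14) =(4 16 18 15 6 14 8 7 9 17) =[0, 1, 2, 3, 16, 5, 14, 9, 7, 17, 10, 11, 12, 13, 8, 6, 18, 4, 15]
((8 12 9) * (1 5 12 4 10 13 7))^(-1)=((1 5 12 9 8 4 10 13 7))^(-1)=(1 7 13 10 4 8 9 12 5)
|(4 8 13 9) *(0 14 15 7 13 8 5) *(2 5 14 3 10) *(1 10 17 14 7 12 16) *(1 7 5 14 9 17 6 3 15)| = |(0 15 12 16 7 13 17 9 4 5)(1 10 2 14)(3 6)| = 20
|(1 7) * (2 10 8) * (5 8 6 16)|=6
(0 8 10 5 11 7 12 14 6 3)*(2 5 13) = (0 8 10 13 2 5 11 7 12 14 6 3) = [8, 1, 5, 0, 4, 11, 3, 12, 10, 9, 13, 7, 14, 2, 6]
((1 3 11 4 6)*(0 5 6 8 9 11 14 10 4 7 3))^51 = ((0 5 6 1)(3 14 10 4 8 9 11 7))^51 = (0 1 6 5)(3 4 11 14 8 7 10 9)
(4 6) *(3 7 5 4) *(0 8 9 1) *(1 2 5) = (0 8 9 2 5 4 6 3 7 1) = [8, 0, 5, 7, 6, 4, 3, 1, 9, 2]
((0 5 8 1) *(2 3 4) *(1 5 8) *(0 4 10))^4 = (0 4)(1 10)(2 8)(3 5)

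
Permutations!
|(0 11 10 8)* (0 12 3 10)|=4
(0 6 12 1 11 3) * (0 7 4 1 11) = (0 6 12 11 3 7 4 1) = [6, 0, 2, 7, 1, 5, 12, 4, 8, 9, 10, 3, 11]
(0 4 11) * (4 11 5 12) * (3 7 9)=(0 11)(3 7 9)(4 5 12)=[11, 1, 2, 7, 5, 12, 6, 9, 8, 3, 10, 0, 4]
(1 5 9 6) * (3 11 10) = (1 5 9 6)(3 11 10) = [0, 5, 2, 11, 4, 9, 1, 7, 8, 6, 3, 10]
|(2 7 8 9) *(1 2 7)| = |(1 2)(7 8 9)| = 6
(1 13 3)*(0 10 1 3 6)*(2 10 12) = (0 12 2 10 1 13 6) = [12, 13, 10, 3, 4, 5, 0, 7, 8, 9, 1, 11, 2, 6]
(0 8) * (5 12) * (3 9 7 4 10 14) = [8, 1, 2, 9, 10, 12, 6, 4, 0, 7, 14, 11, 5, 13, 3] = (0 8)(3 9 7 4 10 14)(5 12)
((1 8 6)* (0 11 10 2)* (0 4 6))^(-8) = (11)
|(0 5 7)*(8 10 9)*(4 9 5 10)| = 12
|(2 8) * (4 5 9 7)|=4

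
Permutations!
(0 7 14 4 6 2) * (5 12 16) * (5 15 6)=(0 7 14 4 5 12 16 15 6 2)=[7, 1, 0, 3, 5, 12, 2, 14, 8, 9, 10, 11, 16, 13, 4, 6, 15]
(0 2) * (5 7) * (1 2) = (0 1 2)(5 7) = [1, 2, 0, 3, 4, 7, 6, 5]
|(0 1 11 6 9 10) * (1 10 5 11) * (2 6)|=10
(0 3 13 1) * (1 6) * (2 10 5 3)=[2, 0, 10, 13, 4, 3, 1, 7, 8, 9, 5, 11, 12, 6]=(0 2 10 5 3 13 6 1)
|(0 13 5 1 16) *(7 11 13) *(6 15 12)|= 21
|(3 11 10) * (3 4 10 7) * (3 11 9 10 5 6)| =6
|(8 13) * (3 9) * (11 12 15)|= |(3 9)(8 13)(11 12 15)|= 6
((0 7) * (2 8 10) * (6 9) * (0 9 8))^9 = ((0 7 9 6 8 10 2))^9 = (0 9 8 2 7 6 10)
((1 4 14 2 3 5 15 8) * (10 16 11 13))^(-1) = ((1 4 14 2 3 5 15 8)(10 16 11 13))^(-1) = (1 8 15 5 3 2 14 4)(10 13 11 16)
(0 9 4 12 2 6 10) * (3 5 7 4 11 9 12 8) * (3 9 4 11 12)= [3, 1, 6, 5, 8, 7, 10, 11, 9, 12, 0, 4, 2]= (0 3 5 7 11 4 8 9 12 2 6 10)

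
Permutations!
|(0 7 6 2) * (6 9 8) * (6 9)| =4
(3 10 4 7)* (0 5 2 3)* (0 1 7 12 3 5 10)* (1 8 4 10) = [1, 7, 5, 0, 12, 2, 6, 8, 4, 9, 10, 11, 3] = (0 1 7 8 4 12 3)(2 5)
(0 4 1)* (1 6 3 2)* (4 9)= [9, 0, 1, 2, 6, 5, 3, 7, 8, 4]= (0 9 4 6 3 2 1)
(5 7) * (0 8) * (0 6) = (0 8 6)(5 7) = [8, 1, 2, 3, 4, 7, 0, 5, 6]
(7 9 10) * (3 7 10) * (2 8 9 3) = [0, 1, 8, 7, 4, 5, 6, 3, 9, 2, 10] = (10)(2 8 9)(3 7)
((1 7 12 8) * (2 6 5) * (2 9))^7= (1 8 12 7)(2 9 5 6)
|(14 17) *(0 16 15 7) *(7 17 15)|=|(0 16 7)(14 15 17)|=3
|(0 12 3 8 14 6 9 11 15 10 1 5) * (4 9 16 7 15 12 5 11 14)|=26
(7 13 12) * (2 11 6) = (2 11 6)(7 13 12) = [0, 1, 11, 3, 4, 5, 2, 13, 8, 9, 10, 6, 7, 12]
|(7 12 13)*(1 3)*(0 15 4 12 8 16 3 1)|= 9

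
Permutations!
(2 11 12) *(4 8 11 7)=(2 7 4 8 11 12)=[0, 1, 7, 3, 8, 5, 6, 4, 11, 9, 10, 12, 2]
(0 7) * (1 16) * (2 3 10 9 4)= (0 7)(1 16)(2 3 10 9 4)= [7, 16, 3, 10, 2, 5, 6, 0, 8, 4, 9, 11, 12, 13, 14, 15, 1]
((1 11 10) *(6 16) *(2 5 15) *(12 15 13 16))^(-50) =(1 11 10)(2 15 12 6 16 13 5)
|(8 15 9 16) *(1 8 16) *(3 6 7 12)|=4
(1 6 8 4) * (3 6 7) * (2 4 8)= (8)(1 7 3 6 2 4)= [0, 7, 4, 6, 1, 5, 2, 3, 8]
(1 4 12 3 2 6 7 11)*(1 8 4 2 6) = (1 2)(3 6 7 11 8 4 12) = [0, 2, 1, 6, 12, 5, 7, 11, 4, 9, 10, 8, 3]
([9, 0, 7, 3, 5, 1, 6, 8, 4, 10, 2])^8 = (0 1 5 4 8 7 2 10 9)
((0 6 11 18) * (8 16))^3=(0 18 11 6)(8 16)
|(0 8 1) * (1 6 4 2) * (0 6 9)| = 12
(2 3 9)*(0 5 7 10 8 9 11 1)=(0 5 7 10 8 9 2 3 11 1)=[5, 0, 3, 11, 4, 7, 6, 10, 9, 2, 8, 1]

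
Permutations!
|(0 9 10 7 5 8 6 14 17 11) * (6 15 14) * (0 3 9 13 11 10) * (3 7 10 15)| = |(0 13 11 7 5 8 3 9)(14 17 15)| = 24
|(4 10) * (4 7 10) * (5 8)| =|(5 8)(7 10)| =2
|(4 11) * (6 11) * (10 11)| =|(4 6 10 11)| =4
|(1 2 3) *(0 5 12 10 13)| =15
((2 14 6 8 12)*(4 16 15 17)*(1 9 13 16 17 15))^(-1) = (1 16 13 9)(2 12 8 6 14)(4 17)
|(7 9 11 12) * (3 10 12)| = 6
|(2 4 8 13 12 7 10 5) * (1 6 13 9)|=11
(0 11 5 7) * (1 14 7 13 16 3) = (0 11 5 13 16 3 1 14 7) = [11, 14, 2, 1, 4, 13, 6, 0, 8, 9, 10, 5, 12, 16, 7, 15, 3]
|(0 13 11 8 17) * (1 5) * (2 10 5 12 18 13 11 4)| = |(0 11 8 17)(1 12 18 13 4 2 10 5)| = 8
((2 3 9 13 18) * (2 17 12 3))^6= ((3 9 13 18 17 12))^6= (18)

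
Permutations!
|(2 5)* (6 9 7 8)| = |(2 5)(6 9 7 8)| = 4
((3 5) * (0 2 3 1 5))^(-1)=((0 2 3)(1 5))^(-1)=(0 3 2)(1 5)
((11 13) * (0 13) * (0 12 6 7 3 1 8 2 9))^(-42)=((0 13 11 12 6 7 3 1 8 2 9))^(-42)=(0 11 6 3 8 9 13 12 7 1 2)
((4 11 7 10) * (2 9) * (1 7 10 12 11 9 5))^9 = ((1 7 12 11 10 4 9 2 5))^9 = (12)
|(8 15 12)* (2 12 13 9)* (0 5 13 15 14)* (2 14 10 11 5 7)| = 11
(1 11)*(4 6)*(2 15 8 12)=(1 11)(2 15 8 12)(4 6)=[0, 11, 15, 3, 6, 5, 4, 7, 12, 9, 10, 1, 2, 13, 14, 8]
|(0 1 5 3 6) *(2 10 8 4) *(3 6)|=4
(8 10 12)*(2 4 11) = (2 4 11)(8 10 12) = [0, 1, 4, 3, 11, 5, 6, 7, 10, 9, 12, 2, 8]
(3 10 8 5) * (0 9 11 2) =(0 9 11 2)(3 10 8 5) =[9, 1, 0, 10, 4, 3, 6, 7, 5, 11, 8, 2]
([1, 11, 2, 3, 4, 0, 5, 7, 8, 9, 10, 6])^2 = [11, 6, 2, 3, 4, 1, 0, 7, 8, 9, 10, 5]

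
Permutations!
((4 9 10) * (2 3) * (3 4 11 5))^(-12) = ((2 4 9 10 11 5 3))^(-12) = (2 9 11 3 4 10 5)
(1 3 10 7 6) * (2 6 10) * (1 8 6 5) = (1 3 2 5)(6 8)(7 10) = [0, 3, 5, 2, 4, 1, 8, 10, 6, 9, 7]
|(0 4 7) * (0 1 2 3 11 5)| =|(0 4 7 1 2 3 11 5)| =8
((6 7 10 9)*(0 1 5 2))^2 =((0 1 5 2)(6 7 10 9))^2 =(0 5)(1 2)(6 10)(7 9)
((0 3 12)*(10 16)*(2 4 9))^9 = (10 16) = ((0 3 12)(2 4 9)(10 16))^9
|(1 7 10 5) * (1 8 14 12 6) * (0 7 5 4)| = |(0 7 10 4)(1 5 8 14 12 6)| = 12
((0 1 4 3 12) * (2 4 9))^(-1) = ((0 1 9 2 4 3 12))^(-1) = (0 12 3 4 2 9 1)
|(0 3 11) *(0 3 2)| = |(0 2)(3 11)| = 2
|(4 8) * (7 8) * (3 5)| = |(3 5)(4 7 8)| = 6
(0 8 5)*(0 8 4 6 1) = [4, 0, 2, 3, 6, 8, 1, 7, 5] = (0 4 6 1)(5 8)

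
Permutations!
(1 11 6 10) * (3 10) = (1 11 6 3 10) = [0, 11, 2, 10, 4, 5, 3, 7, 8, 9, 1, 6]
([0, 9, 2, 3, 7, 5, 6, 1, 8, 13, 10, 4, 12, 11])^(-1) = [0, 7, 2, 3, 11, 5, 6, 4, 8, 1, 10, 13, 12, 9]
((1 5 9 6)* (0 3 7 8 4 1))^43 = (0 9 1 8 3 6 5 4 7)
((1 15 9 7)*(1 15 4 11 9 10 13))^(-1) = (1 13 10 15 7 9 11 4)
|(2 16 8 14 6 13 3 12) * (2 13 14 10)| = 12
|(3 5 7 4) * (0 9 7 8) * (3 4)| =6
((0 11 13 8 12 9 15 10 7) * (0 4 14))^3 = (0 8 15 4 11 12 10 14 13 9 7)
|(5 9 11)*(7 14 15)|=3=|(5 9 11)(7 14 15)|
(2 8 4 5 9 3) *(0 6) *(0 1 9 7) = (0 6 1 9 3 2 8 4 5 7) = [6, 9, 8, 2, 5, 7, 1, 0, 4, 3]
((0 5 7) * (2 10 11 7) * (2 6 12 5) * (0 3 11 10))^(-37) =((0 2)(3 11 7)(5 6 12))^(-37) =(0 2)(3 7 11)(5 12 6)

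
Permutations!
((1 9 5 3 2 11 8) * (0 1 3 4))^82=(0 9 4 1 5)(2 8)(3 11)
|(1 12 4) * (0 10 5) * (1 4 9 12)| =6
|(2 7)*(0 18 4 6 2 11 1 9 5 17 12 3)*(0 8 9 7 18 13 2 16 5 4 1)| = 63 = |(0 13 2 18 1 7 11)(3 8 9 4 6 16 5 17 12)|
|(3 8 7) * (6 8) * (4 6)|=5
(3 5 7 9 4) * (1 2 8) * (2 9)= (1 9 4 3 5 7 2 8)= [0, 9, 8, 5, 3, 7, 6, 2, 1, 4]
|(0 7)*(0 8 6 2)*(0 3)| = |(0 7 8 6 2 3)| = 6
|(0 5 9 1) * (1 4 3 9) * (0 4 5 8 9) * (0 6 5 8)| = |(1 4 3 6 5)(8 9)| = 10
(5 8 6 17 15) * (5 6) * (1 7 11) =(1 7 11)(5 8)(6 17 15) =[0, 7, 2, 3, 4, 8, 17, 11, 5, 9, 10, 1, 12, 13, 14, 6, 16, 15]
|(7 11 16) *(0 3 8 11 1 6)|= |(0 3 8 11 16 7 1 6)|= 8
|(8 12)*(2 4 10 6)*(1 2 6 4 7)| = 6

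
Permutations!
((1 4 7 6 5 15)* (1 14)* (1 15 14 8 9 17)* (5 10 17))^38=((1 4 7 6 10 17)(5 14 15 8 9))^38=(1 7 10)(4 6 17)(5 8 14 9 15)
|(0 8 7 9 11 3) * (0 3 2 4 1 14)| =9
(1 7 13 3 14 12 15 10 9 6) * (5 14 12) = (1 7 13 3 12 15 10 9 6)(5 14) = [0, 7, 2, 12, 4, 14, 1, 13, 8, 6, 9, 11, 15, 3, 5, 10]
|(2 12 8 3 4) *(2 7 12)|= |(3 4 7 12 8)|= 5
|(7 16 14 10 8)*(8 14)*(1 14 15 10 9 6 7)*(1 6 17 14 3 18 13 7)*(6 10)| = |(1 3 18 13 7 16 8 10 15 6)(9 17 14)| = 30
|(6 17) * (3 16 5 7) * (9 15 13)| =|(3 16 5 7)(6 17)(9 15 13)| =12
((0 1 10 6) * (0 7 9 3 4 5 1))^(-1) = ((1 10 6 7 9 3 4 5))^(-1) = (1 5 4 3 9 7 6 10)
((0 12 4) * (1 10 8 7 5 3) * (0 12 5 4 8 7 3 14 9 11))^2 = (0 14 11 5 9)(1 7 12 3 10 4 8) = ((0 5 14 9 11)(1 10 7 4 12 8 3))^2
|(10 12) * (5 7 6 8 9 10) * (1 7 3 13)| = |(1 7 6 8 9 10 12 5 3 13)| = 10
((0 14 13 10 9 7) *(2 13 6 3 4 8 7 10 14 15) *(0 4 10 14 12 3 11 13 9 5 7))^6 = ((0 15 2 9 14 6 11 13 12 3 10 5 7 4 8))^6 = (0 11 7 9 3)(2 12 8 6 5)(4 14 10 15 13)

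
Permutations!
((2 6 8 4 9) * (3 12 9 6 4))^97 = (2 9 12 3 8 6 4)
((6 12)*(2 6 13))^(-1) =((2 6 12 13))^(-1) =(2 13 12 6)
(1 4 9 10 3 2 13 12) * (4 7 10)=(1 7 10 3 2 13 12)(4 9)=[0, 7, 13, 2, 9, 5, 6, 10, 8, 4, 3, 11, 1, 12]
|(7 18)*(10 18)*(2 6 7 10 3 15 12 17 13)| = |(2 6 7 3 15 12 17 13)(10 18)| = 8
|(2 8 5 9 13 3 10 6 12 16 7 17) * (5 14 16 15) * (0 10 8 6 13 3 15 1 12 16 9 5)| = 20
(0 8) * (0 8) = (8) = [0, 1, 2, 3, 4, 5, 6, 7, 8]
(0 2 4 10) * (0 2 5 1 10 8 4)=(0 5 1 10 2)(4 8)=[5, 10, 0, 3, 8, 1, 6, 7, 4, 9, 2]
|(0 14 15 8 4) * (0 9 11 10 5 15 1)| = 21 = |(0 14 1)(4 9 11 10 5 15 8)|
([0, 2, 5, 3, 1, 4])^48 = [0, 1, 2, 3, 4, 5]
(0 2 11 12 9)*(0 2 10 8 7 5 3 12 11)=(0 10 8 7 5 3 12 9 2)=[10, 1, 0, 12, 4, 3, 6, 5, 7, 2, 8, 11, 9]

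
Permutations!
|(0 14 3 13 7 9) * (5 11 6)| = 6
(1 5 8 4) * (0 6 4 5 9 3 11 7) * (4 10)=(0 6 10 4 1 9 3 11 7)(5 8)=[6, 9, 2, 11, 1, 8, 10, 0, 5, 3, 4, 7]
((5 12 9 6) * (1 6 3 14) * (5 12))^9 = ((1 6 12 9 3 14))^9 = (1 9)(3 6)(12 14)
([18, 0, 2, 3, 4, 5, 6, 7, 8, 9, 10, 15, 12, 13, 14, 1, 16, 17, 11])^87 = [11, 18, 2, 3, 4, 5, 6, 7, 8, 9, 10, 1, 12, 13, 14, 0, 16, 17, 15]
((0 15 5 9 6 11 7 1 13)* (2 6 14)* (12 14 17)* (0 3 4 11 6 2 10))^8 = ((0 15 5 9 17 12 14 10)(1 13 3 4 11 7))^8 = (17)(1 3 11)(4 7 13)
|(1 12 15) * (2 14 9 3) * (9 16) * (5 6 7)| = |(1 12 15)(2 14 16 9 3)(5 6 7)| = 15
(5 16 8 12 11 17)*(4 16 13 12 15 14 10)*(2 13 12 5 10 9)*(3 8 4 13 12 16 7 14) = (2 12 11 17 10 13 5 16 4 7 14 9)(3 8 15) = [0, 1, 12, 8, 7, 16, 6, 14, 15, 2, 13, 17, 11, 5, 9, 3, 4, 10]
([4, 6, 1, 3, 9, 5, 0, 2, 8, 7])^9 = [9, 0, 6, 3, 7, 5, 4, 1, 8, 2]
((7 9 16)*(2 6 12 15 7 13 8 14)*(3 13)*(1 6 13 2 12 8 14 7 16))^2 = ((1 6 8 7 9)(2 13 14 12 15 16 3))^2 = (1 8 9 6 7)(2 14 15 3 13 12 16)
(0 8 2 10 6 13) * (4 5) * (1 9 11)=(0 8 2 10 6 13)(1 9 11)(4 5)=[8, 9, 10, 3, 5, 4, 13, 7, 2, 11, 6, 1, 12, 0]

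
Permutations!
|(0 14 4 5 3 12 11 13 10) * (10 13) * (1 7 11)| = 10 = |(0 14 4 5 3 12 1 7 11 10)|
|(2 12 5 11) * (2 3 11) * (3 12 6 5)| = 3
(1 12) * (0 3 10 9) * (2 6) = (0 3 10 9)(1 12)(2 6) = [3, 12, 6, 10, 4, 5, 2, 7, 8, 0, 9, 11, 1]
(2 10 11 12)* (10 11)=(2 11 12)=[0, 1, 11, 3, 4, 5, 6, 7, 8, 9, 10, 12, 2]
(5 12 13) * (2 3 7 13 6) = (2 3 7 13 5 12 6) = [0, 1, 3, 7, 4, 12, 2, 13, 8, 9, 10, 11, 6, 5]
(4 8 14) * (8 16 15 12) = (4 16 15 12 8 14) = [0, 1, 2, 3, 16, 5, 6, 7, 14, 9, 10, 11, 8, 13, 4, 12, 15]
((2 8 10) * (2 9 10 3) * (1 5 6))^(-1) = (1 6 5)(2 3 8)(9 10)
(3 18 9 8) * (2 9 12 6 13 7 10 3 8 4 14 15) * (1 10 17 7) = (1 10 3 18 12 6 13)(2 9 4 14 15)(7 17) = [0, 10, 9, 18, 14, 5, 13, 17, 8, 4, 3, 11, 6, 1, 15, 2, 16, 7, 12]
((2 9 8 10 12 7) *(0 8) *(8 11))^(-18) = (0 2 12 8)(7 10 11 9)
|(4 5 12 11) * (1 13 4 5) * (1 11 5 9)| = |(1 13 4 11 9)(5 12)| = 10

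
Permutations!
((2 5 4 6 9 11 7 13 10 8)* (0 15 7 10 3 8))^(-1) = (0 10 11 9 6 4 5 2 8 3 13 7 15)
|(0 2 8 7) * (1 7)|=|(0 2 8 1 7)|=5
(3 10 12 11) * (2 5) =(2 5)(3 10 12 11) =[0, 1, 5, 10, 4, 2, 6, 7, 8, 9, 12, 3, 11]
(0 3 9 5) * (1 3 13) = (0 13 1 3 9 5) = [13, 3, 2, 9, 4, 0, 6, 7, 8, 5, 10, 11, 12, 1]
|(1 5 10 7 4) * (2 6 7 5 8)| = |(1 8 2 6 7 4)(5 10)| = 6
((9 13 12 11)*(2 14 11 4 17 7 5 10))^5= (2 12 10 13 5 9 7 11 17 14 4)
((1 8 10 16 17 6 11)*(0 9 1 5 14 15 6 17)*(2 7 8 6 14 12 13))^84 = ((17)(0 9 1 6 11 5 12 13 2 7 8 10 16)(14 15))^84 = (17)(0 12 16 5 10 11 8 6 7 1 2 9 13)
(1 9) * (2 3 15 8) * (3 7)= (1 9)(2 7 3 15 8)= [0, 9, 7, 15, 4, 5, 6, 3, 2, 1, 10, 11, 12, 13, 14, 8]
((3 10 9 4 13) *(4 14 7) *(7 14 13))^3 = ((14)(3 10 9 13)(4 7))^3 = (14)(3 13 9 10)(4 7)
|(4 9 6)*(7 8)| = |(4 9 6)(7 8)| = 6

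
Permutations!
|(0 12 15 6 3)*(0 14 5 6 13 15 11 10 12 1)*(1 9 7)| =12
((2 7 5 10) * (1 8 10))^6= (10)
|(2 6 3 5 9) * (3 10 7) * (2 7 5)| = 7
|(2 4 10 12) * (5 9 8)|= 12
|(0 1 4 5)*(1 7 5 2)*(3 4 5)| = |(0 7 3 4 2 1 5)| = 7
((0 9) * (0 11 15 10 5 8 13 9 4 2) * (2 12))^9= (0 4 12 2)(5 13 11 10 8 9 15)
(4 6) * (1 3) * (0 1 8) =(0 1 3 8)(4 6) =[1, 3, 2, 8, 6, 5, 4, 7, 0]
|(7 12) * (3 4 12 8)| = |(3 4 12 7 8)| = 5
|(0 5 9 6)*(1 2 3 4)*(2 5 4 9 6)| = |(0 4 1 5 6)(2 3 9)| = 15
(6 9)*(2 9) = (2 9 6) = [0, 1, 9, 3, 4, 5, 2, 7, 8, 6]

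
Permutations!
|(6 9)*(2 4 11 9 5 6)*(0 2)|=10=|(0 2 4 11 9)(5 6)|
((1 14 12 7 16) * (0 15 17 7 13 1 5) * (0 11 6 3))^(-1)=(0 3 6 11 5 16 7 17 15)(1 13 12 14)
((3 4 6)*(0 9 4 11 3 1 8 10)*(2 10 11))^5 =((0 9 4 6 1 8 11 3 2 10))^5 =(0 8)(1 10)(2 6)(3 4)(9 11)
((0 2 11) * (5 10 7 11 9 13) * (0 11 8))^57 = (0 2 9 13 5 10 7 8)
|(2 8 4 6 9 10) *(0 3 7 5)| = |(0 3 7 5)(2 8 4 6 9 10)| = 12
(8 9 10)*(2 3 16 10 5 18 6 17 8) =(2 3 16 10)(5 18 6 17 8 9) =[0, 1, 3, 16, 4, 18, 17, 7, 9, 5, 2, 11, 12, 13, 14, 15, 10, 8, 6]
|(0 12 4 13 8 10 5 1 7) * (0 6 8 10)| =|(0 12 4 13 10 5 1 7 6 8)| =10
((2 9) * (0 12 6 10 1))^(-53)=(0 6 1 12 10)(2 9)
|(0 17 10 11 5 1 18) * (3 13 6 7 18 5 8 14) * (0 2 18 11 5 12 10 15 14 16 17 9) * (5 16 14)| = 14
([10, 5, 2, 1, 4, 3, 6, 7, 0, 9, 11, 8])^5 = (0 10 11 8)(1 3 5)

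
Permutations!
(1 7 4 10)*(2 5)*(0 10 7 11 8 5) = (0 10 1 11 8 5 2)(4 7) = [10, 11, 0, 3, 7, 2, 6, 4, 5, 9, 1, 8]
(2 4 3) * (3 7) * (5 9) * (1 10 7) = (1 10 7 3 2 4)(5 9) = [0, 10, 4, 2, 1, 9, 6, 3, 8, 5, 7]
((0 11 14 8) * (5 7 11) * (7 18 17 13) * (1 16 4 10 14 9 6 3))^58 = (0 1 13 14 6 18 4 11)(3 17 10 9 5 16 7 8)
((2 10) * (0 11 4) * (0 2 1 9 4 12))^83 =((0 11 12)(1 9 4 2 10))^83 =(0 12 11)(1 2 9 10 4)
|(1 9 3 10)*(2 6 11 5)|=4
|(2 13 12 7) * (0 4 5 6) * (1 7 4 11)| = |(0 11 1 7 2 13 12 4 5 6)| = 10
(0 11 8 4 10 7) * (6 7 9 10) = [11, 1, 2, 3, 6, 5, 7, 0, 4, 10, 9, 8] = (0 11 8 4 6 7)(9 10)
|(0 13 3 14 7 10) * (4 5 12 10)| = 9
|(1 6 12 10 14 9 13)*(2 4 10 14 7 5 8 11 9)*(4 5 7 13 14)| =6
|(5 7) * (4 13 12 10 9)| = 10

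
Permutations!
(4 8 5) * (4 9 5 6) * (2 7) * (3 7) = (2 3 7)(4 8 6)(5 9) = [0, 1, 3, 7, 8, 9, 4, 2, 6, 5]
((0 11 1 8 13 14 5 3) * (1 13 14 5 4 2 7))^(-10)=(1 14 2)(4 7 8)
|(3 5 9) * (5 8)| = 4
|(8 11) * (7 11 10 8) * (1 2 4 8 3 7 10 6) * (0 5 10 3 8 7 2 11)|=|(0 5 10 8 6 1 11 3 2 4 7)|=11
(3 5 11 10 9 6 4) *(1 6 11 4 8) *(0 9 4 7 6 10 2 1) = (0 9 11 2 1 10 4 3 5 7 6 8) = [9, 10, 1, 5, 3, 7, 8, 6, 0, 11, 4, 2]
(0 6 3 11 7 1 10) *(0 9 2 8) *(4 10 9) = (0 6 3 11 7 1 9 2 8)(4 10) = [6, 9, 8, 11, 10, 5, 3, 1, 0, 2, 4, 7]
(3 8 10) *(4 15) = (3 8 10)(4 15) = [0, 1, 2, 8, 15, 5, 6, 7, 10, 9, 3, 11, 12, 13, 14, 4]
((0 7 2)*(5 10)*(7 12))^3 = (0 2 7 12)(5 10)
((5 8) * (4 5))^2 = ((4 5 8))^2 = (4 8 5)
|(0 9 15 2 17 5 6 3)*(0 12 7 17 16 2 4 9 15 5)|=|(0 15 4 9 5 6 3 12 7 17)(2 16)|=10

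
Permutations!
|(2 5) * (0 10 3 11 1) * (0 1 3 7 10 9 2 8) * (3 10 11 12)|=30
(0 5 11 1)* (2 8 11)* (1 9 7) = (0 5 2 8 11 9 7 1) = [5, 0, 8, 3, 4, 2, 6, 1, 11, 7, 10, 9]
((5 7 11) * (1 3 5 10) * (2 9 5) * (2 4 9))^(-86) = (1 4 5 11)(3 9 7 10)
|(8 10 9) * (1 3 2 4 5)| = |(1 3 2 4 5)(8 10 9)| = 15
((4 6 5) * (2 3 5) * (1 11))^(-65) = (1 11)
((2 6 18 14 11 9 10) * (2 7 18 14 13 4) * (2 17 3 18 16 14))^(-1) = ((2 6)(3 18 13 4 17)(7 16 14 11 9 10))^(-1) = (2 6)(3 17 4 13 18)(7 10 9 11 14 16)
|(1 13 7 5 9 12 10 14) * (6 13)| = 9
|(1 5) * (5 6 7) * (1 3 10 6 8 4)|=15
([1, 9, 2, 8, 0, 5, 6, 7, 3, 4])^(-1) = (0 4 9 1)(3 8)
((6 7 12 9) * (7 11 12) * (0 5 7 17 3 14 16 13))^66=((0 5 7 17 3 14 16 13)(6 11 12 9))^66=(0 7 3 16)(5 17 14 13)(6 12)(9 11)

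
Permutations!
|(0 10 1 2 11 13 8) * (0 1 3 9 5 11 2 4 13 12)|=|(0 10 3 9 5 11 12)(1 4 13 8)|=28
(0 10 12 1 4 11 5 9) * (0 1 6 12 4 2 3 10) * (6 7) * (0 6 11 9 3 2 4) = (0 6 12 7 11 5 3 10)(1 4 9) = [6, 4, 2, 10, 9, 3, 12, 11, 8, 1, 0, 5, 7]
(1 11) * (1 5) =[0, 11, 2, 3, 4, 1, 6, 7, 8, 9, 10, 5] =(1 11 5)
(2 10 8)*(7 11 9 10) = (2 7 11 9 10 8) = [0, 1, 7, 3, 4, 5, 6, 11, 2, 10, 8, 9]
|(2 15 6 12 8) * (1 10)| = 10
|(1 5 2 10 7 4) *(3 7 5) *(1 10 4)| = 12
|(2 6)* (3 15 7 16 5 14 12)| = |(2 6)(3 15 7 16 5 14 12)| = 14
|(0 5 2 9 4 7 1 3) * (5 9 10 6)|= 12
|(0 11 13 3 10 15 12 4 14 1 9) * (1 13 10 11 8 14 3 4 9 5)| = 22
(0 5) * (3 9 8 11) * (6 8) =(0 5)(3 9 6 8 11) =[5, 1, 2, 9, 4, 0, 8, 7, 11, 6, 10, 3]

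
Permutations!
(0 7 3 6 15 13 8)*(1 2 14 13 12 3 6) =(0 7 6 15 12 3 1 2 14 13 8) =[7, 2, 14, 1, 4, 5, 15, 6, 0, 9, 10, 11, 3, 8, 13, 12]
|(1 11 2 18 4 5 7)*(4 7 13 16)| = 20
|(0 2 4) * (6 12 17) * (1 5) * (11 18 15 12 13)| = 42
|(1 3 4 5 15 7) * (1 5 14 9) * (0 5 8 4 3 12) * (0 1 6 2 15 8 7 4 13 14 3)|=22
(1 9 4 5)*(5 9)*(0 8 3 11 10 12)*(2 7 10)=(0 8 3 11 2 7 10 12)(1 5)(4 9)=[8, 5, 7, 11, 9, 1, 6, 10, 3, 4, 12, 2, 0]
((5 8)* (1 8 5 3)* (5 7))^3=((1 8 3)(5 7))^3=(8)(5 7)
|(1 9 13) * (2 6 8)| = 3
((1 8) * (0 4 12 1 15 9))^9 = (0 12 8 9 4 1 15)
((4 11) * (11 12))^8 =((4 12 11))^8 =(4 11 12)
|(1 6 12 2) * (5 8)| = |(1 6 12 2)(5 8)| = 4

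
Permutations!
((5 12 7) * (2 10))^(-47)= ((2 10)(5 12 7))^(-47)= (2 10)(5 12 7)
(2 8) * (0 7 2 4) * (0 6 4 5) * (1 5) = [7, 5, 8, 3, 6, 0, 4, 2, 1] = (0 7 2 8 1 5)(4 6)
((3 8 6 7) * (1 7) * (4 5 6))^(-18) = ((1 7 3 8 4 5 6))^(-18) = (1 8 6 3 5 7 4)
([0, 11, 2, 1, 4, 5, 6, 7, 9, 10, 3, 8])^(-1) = (1 3 10 9 8 11)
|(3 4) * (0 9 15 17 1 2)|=|(0 9 15 17 1 2)(3 4)|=6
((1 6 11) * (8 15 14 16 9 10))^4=((1 6 11)(8 15 14 16 9 10))^4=(1 6 11)(8 9 14)(10 16 15)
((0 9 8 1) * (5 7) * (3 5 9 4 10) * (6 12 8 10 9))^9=(0 8 6 5 10 4 1 12 7 3 9)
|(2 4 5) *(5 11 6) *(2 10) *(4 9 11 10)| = |(2 9 11 6 5 4 10)| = 7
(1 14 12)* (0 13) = (0 13)(1 14 12) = [13, 14, 2, 3, 4, 5, 6, 7, 8, 9, 10, 11, 1, 0, 12]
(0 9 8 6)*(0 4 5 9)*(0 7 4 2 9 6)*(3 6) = (0 7 4 5 3 6 2 9 8) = [7, 1, 9, 6, 5, 3, 2, 4, 0, 8]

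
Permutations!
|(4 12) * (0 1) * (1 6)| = 6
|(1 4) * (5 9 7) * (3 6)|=6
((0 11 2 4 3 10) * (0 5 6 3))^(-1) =(0 4 2 11)(3 6 5 10)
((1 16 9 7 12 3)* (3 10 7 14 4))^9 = (1 14)(3 9)(4 16)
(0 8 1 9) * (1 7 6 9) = (0 8 7 6 9) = [8, 1, 2, 3, 4, 5, 9, 6, 7, 0]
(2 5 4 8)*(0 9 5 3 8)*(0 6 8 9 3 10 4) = (0 3 9 5)(2 10 4 6 8) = [3, 1, 10, 9, 6, 0, 8, 7, 2, 5, 4]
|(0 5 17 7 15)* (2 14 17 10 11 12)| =|(0 5 10 11 12 2 14 17 7 15)| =10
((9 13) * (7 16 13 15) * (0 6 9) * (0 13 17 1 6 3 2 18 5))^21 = (0 3 2 18 5)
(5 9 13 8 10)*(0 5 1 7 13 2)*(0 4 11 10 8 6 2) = (0 5 9)(1 7 13 6 2 4 11 10) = [5, 7, 4, 3, 11, 9, 2, 13, 8, 0, 1, 10, 12, 6]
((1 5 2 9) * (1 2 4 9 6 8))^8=(1 5 4 9 2 6 8)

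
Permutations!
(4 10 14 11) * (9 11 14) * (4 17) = (4 10 9 11 17) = [0, 1, 2, 3, 10, 5, 6, 7, 8, 11, 9, 17, 12, 13, 14, 15, 16, 4]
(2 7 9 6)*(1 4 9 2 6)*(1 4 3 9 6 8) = (1 3 9 4 6 8)(2 7) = [0, 3, 7, 9, 6, 5, 8, 2, 1, 4]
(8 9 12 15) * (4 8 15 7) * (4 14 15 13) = (4 8 9 12 7 14 15 13) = [0, 1, 2, 3, 8, 5, 6, 14, 9, 12, 10, 11, 7, 4, 15, 13]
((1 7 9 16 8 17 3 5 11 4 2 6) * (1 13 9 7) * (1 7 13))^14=(1 7 13 9 16 8 17 3 5 11 4 2 6)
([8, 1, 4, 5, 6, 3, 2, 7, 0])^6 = [0, 1, 2, 3, 4, 5, 6, 7, 8]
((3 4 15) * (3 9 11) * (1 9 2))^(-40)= (1 11 4 2 9 3 15)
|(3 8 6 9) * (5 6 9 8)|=|(3 5 6 8 9)|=5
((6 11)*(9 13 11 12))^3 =((6 12 9 13 11))^3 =(6 13 12 11 9)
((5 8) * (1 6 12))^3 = ((1 6 12)(5 8))^3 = (12)(5 8)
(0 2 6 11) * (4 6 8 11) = (0 2 8 11)(4 6) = [2, 1, 8, 3, 6, 5, 4, 7, 11, 9, 10, 0]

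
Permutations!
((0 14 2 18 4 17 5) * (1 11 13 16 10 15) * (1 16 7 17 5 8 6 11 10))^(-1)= (0 5 4 18 2 14)(1 16 15 10)(6 8 17 7 13 11)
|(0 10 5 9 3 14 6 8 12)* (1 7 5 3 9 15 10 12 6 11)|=|(0 12)(1 7 5 15 10 3 14 11)(6 8)|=8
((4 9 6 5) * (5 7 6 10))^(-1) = ((4 9 10 5)(6 7))^(-1) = (4 5 10 9)(6 7)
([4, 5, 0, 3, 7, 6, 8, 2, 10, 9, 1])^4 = (1 10 8 6 5)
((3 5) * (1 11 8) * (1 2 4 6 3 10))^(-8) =(1 11 8 2 4 6 3 5 10)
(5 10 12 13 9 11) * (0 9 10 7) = (0 9 11 5 7)(10 12 13) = [9, 1, 2, 3, 4, 7, 6, 0, 8, 11, 12, 5, 13, 10]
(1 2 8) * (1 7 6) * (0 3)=(0 3)(1 2 8 7 6)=[3, 2, 8, 0, 4, 5, 1, 6, 7]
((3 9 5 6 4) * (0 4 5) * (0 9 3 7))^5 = ((9)(0 4 7)(5 6))^5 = (9)(0 7 4)(5 6)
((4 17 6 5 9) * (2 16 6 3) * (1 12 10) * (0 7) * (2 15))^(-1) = ((0 7)(1 12 10)(2 16 6 5 9 4 17 3 15))^(-1) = (0 7)(1 10 12)(2 15 3 17 4 9 5 6 16)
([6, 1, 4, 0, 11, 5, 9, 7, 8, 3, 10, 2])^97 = (0 6 9 3)(2 4 11)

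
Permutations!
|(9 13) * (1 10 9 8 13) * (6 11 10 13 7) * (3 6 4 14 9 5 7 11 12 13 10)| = 42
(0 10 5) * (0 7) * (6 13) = [10, 1, 2, 3, 4, 7, 13, 0, 8, 9, 5, 11, 12, 6] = (0 10 5 7)(6 13)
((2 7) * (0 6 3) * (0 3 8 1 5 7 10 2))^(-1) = ((0 6 8 1 5 7)(2 10))^(-1) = (0 7 5 1 8 6)(2 10)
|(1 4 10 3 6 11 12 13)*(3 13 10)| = 8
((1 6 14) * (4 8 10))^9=((1 6 14)(4 8 10))^9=(14)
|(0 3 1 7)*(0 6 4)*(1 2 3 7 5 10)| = |(0 7 6 4)(1 5 10)(2 3)| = 12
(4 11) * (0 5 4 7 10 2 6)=[5, 1, 6, 3, 11, 4, 0, 10, 8, 9, 2, 7]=(0 5 4 11 7 10 2 6)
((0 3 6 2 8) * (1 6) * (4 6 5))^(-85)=((0 3 1 5 4 6 2 8))^(-85)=(0 5 2 3 4 8 1 6)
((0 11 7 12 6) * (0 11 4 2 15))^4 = ((0 4 2 15)(6 11 7 12))^4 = (15)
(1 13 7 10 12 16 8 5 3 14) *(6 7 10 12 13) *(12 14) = (1 6 7 14)(3 12 16 8 5)(10 13) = [0, 6, 2, 12, 4, 3, 7, 14, 5, 9, 13, 11, 16, 10, 1, 15, 8]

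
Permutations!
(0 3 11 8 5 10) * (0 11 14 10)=[3, 1, 2, 14, 4, 0, 6, 7, 5, 9, 11, 8, 12, 13, 10]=(0 3 14 10 11 8 5)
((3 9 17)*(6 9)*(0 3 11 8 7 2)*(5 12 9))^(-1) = (0 2 7 8 11 17 9 12 5 6 3)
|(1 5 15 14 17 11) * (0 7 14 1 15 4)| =|(0 7 14 17 11 15 1 5 4)| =9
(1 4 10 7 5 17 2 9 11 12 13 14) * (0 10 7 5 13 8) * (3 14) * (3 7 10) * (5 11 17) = (0 3 14 1 4 10 11 12 8)(2 9 17)(7 13) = [3, 4, 9, 14, 10, 5, 6, 13, 0, 17, 11, 12, 8, 7, 1, 15, 16, 2]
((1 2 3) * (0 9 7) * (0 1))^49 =((0 9 7 1 2 3))^49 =(0 9 7 1 2 3)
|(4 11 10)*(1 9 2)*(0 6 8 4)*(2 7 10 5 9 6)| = 11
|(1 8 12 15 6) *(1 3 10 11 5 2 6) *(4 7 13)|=12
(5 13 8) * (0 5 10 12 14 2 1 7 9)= (0 5 13 8 10 12 14 2 1 7 9)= [5, 7, 1, 3, 4, 13, 6, 9, 10, 0, 12, 11, 14, 8, 2]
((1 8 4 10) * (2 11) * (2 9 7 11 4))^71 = (1 8 2 4 10)(7 9 11)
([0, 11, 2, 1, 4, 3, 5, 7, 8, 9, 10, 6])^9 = (1 3 5 6 11)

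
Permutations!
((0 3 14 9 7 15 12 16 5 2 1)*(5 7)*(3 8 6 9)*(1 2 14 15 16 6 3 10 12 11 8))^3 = (0 1)(3 8 11 15)(5 12)(6 14)(7 16)(9 10)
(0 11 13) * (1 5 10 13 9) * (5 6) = (0 11 9 1 6 5 10 13) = [11, 6, 2, 3, 4, 10, 5, 7, 8, 1, 13, 9, 12, 0]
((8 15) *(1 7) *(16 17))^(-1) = (1 7)(8 15)(16 17)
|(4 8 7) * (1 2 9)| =|(1 2 9)(4 8 7)| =3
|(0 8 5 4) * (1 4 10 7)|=7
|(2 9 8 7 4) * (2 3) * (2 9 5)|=10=|(2 5)(3 9 8 7 4)|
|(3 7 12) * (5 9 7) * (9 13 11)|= 7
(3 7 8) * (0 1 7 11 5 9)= [1, 7, 2, 11, 4, 9, 6, 8, 3, 0, 10, 5]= (0 1 7 8 3 11 5 9)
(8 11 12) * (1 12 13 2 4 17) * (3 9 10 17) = [0, 12, 4, 9, 3, 5, 6, 7, 11, 10, 17, 13, 8, 2, 14, 15, 16, 1] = (1 12 8 11 13 2 4 3 9 10 17)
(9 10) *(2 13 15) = (2 13 15)(9 10) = [0, 1, 13, 3, 4, 5, 6, 7, 8, 10, 9, 11, 12, 15, 14, 2]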